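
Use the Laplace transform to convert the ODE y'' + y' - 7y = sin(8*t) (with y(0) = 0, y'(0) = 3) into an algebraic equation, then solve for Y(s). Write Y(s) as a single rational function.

Transform both sides with L{·}.
The derivative rules (L{y''} = s^2 Y - s·y(0) - y'(0) and L{y'} = sY - y(0), with y(0) = 0, y'(0) = 3) turn the left side into (s^2 + s - 7)Y - (3).
The right side is L{sin(8*t)} = 8/(s^2 + 64).
So (s^2 + s - 7)Y = 8/(s^2 + 64) + (3).
Solve for Y(s) and write it as one ratio of polynomials.

Y(s) = (3*s^2 + 200)/(s^4 + s^3 + 57*s^2 + 64*s - 448)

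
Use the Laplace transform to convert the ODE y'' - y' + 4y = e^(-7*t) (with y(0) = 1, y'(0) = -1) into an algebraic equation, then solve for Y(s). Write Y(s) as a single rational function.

Laplace-transform each side.
Using L{y''} = s^2 Y - s·y(0) - y'(0) and L{y'} = sY - y(0), with y(0) = 1, y'(0) = -1, the left side becomes (s^2 - s + 4)Y - (s - 2).
The right side is L{e^(-7*t)} = 1/(s + 7).
So (s^2 - s + 4)Y = 1/(s + 7) + (s - 2).
Divide through and combine into a single rational function.

Y(s) = (s^2 + 5*s - 13)/(s^3 + 6*s^2 - 3*s + 28)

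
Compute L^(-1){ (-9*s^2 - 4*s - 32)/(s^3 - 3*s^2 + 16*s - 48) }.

-5*exp(3*t) - 4*sin(4*t) - 4*cos(4*t)

Factor the denominator: s^3 - 3*s^2 + 16*s - 48 = (s - 3)*(s^2 + 16).
Partial fraction decomposition gives [-5/(s - 3)] + [-4*s/(s^2 + 16)] + [-16/(s^2 + 16)].
Invert each term: -5/(s - 3) ↔ -5e^(3t); -4·s/(s^2 + 16) ↔ -4cos(4t); -4·4/(s^2 + 16) ↔ -4sin(4t).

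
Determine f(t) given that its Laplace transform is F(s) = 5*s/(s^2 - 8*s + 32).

Complete the square in the denominator: s^2 - 8*s + 32 = (s - 4)^2 + 4^2.
Split the numerator to match: 5*s = 5·(s - 4) + 5·4.
Invert each term: 5·(s - 4)/((s - 4)^2 + 16) ↔ 5e^(4t)cos(4t); 5·4/((s - 4)^2 + 16) ↔ 5e^(4t)sin(4t).

f(t) = 5*exp(4*t)*sin(4*t) + 5*exp(4*t)*cos(4*t)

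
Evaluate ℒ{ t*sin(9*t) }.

18*s/(s^2 + 81)^2

L{sin(9t)} = 9/(s^2 + 81).
Then apply L{t·g(t)} = -d/ds[G(s)] with G(s) = 9/(s^2 + 81):
differentiating 1 time and applying the sign gives 18*s/(s^2 + 81)^2.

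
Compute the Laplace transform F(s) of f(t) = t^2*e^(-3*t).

F(s) = 2/(s + 3)^3

L{e^(-3t)} = 1/(s + 3).
Then apply L{t^2·g(t)} = (-1)^2 d^2/ds^2[G(s)] with G(s) = 1/(s + 3):
differentiating 2 times and applying the sign gives 2/(s + 3)^3.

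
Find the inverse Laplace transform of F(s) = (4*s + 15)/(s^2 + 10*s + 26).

-5*exp(-5*t)*sin(t) + 4*exp(-5*t)*cos(t)

Complete the square in the denominator: s^2 + 10*s + 26 = (s + 5)^2 + 1^2.
Split the numerator to match: 4*s + 15 = 4·(s + 5) - 5·1.
Invert each term: 4·(s + 5)/((s + 5)^2 + 1) ↔ 4e^(-5t)cos(t); -5·1/((s + 5)^2 + 1) ↔ -5e^(-5t)sin(t).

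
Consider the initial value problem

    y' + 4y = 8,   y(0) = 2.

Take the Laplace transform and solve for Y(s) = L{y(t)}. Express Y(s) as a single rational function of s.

Y(s) = 2/s

Apply the Laplace transform to the equation.
Using L{y'} = sY - y(0) = sY - 2, the left side becomes (s + 4)Y - (2).
The right side is L{8} = 8/s.
So (s + 4)Y = 8/s + (2).
Isolate Y and clear denominators.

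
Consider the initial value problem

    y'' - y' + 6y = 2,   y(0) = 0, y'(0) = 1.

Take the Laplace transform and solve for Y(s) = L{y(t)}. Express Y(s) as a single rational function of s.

Apply the Laplace transform to the equation.
The derivative rules (L{y''} = s^2 Y - s·y(0) - y'(0) and L{y'} = sY - y(0), with y(0) = 0, y'(0) = 1) turn the left side into (s^2 - s + 6)Y - (1).
The right side is L{2} = 2/s.
So (s^2 - s + 6)Y = 2/s + (1).
Solve for Y(s) and write it as one ratio of polynomials.

Y(s) = (s + 2)/(s^3 - s^2 + 6*s)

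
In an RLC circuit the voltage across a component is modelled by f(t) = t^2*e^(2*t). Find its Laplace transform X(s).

L{e^(2t)} = 1/(s - 2).
Then apply L{t^2·g(t)} = (-1)^2 d^2/ds^2[G(s)] with G(s) = 1/(s - 2):
differentiating 2 times and applying the sign gives 2/(s - 2)^3.

X(s) = 2/(s - 2)^3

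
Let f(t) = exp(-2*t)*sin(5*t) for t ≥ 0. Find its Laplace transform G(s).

L{sin(5t)} = 5/(s^2 + 25).
By the first shifting theorem, multiplying by e^(-2t) replaces s with s + 2.

G(s) = 5/((s + 2)^2 + 25)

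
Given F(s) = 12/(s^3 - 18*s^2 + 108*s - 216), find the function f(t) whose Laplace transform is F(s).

Rewrite the denominator: s^3 - 18*s^2 + 108*s - 216 = (s - 6)^3.
The form in (s - 6) signals a first-shifting-theorem factor e^(6t).
Since L{t^2} = 2!/s^3 = 2/s^3, the inverse is t^2*exp(6*t), scaled by 6.

f(t) = 6*t^2*exp(6*t)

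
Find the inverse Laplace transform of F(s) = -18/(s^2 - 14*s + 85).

Rewrite the denominator: s^2 - 14*s + 85 = (s - 7)^2 + 36.
The form in (s - 7) signals a first-shifting-theorem factor e^(7t).
Since L{sin(6t)} = 6/(s^2 + 36), the inverse is e^(7*t)*sin(6*t), scaled by -3.

-3*exp(7*t)*sin(6*t)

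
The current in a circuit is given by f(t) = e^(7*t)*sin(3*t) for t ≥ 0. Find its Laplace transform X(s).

X(s) = 3/((s - 7)^2 + 9)

L{sin(3t)} = 3/(s^2 + 9).
By the first shifting theorem, multiplying by e^(7t) replaces s with s - 7.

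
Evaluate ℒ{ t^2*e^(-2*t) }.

L{t^2} = 2!/s^3 = 2/s^3.
By the first shifting theorem, multiplying by e^(-2t) replaces s with s + 2.

2/(s + 2)^3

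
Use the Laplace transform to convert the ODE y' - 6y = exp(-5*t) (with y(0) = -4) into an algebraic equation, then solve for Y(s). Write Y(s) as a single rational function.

Y(s) = (-4*s - 19)/(s^2 - s - 30)

Transform both sides with L{·}.
Using L{y'} = sY - y(0) = sY - (-4), the left side becomes (s - 6)Y - (-4).
The right side is L{exp(-5*t)} = 1/(s + 5).
So (s - 6)Y = 1/(s + 5) + (-4).
Isolate Y and clear denominators.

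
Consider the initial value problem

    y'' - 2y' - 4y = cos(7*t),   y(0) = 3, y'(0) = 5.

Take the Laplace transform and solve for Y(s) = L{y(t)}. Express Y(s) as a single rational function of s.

Laplace-transform each side.
With L{y''} = s^2 Y - s·y(0) - y'(0) and L{y'} = sY - y(0), with y(0) = 3, y'(0) = 5: the LHS transforms to (s^2 - 2*s - 4)Y - (3*s - 1).
The right side is L{cos(7*t)} = s/(s^2 + 49).
So (s^2 - 2*s - 4)Y = s/(s^2 + 49) + (3*s - 1).
Divide through and combine into a single rational function.

Y(s) = (3*s^3 - s^2 + 148*s - 49)/(s^4 - 2*s^3 + 45*s^2 - 98*s - 196)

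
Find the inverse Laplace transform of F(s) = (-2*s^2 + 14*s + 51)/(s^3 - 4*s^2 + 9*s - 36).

3*exp(4*t) - 2*sin(3*t) - 5*cos(3*t)

Factor the denominator: s^3 - 4*s^2 + 9*s - 36 = (s - 4)*(s^2 + 9).
Partial fraction decomposition gives [3/(s - 4)] + [-5*s/(s^2 + 9)] + [-6/(s^2 + 9)].
Invert each term: 3/(s - 4) ↔ 3e^(4t); -5·s/(s^2 + 9) ↔ -5cos(3t); -2·3/(s^2 + 9) ↔ -2sin(3t).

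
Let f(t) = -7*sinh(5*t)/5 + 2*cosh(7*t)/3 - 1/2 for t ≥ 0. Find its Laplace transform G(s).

G(s) = 2*s/(3*(s^2 - 49)) - 7/(s^2 - 25) - 1/(2*s)

The transform is linear, so treat each term independently.
(-7/5)·[L{sinh(5t)} = 5/(s^2 - 25)]; L{-1/2} = (-1/2)/s; (2/3)·[L{cosh(7t)} = s/(s^2 - 49)].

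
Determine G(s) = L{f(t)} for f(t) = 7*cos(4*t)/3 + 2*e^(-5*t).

The transform is linear, so treat each term independently.
(2)·[L{e^(-5t)} = 1/(s + 5)]; (7/3)·[L{cos(4t)} = s/(s^2 + 16)].

G(s) = 7*s/(3*(s^2 + 16)) + 2/(s + 5)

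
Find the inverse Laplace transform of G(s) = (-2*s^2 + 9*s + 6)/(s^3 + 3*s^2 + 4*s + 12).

Factor the denominator: s^3 + 3*s^2 + 4*s + 12 = (s + 3)*(s^2 + 4).
Partial fraction decomposition gives [-3/(s + 3)] + [s/(s^2 + 4)] + [6/(s^2 + 4)].
Invert each term: -3/(s + 3) ↔ -3e^(-3t); 1·s/(s^2 + 4) ↔ cos(2t); 3·2/(s^2 + 4) ↔ 3sin(2t).

3*sin(2*t) + cos(2*t) - 3*exp(-3*t)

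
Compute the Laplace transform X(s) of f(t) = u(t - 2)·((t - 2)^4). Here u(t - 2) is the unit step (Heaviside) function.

X(s) = 24*exp(-2*s)/s^5

By the second shifting theorem, L{u(t - c)·g(t - c)} = e^(-cs)·G(s) with c = 2 and G(s) = L{g(t)}.
L{t^4} = 4!/s^5 = 24/s^5.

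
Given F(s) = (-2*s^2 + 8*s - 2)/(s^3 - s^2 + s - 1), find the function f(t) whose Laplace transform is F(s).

f(t) = 2*exp(t) + 4*sin(t) - 4*cos(t)

Factor the denominator: s^3 - s^2 + s - 1 = (s - 1)*(s^2 + 1).
Partial fraction decomposition gives [2/(s - 1)] + [-4*s/(s^2 + 1)] + [4/(s^2 + 1)].
Invert each term: 2/(s - 1) ↔ 2e^(t); -4·s/(s^2 + 1) ↔ -4cos(t); 4·1/(s^2 + 1) ↔ 4sin(t).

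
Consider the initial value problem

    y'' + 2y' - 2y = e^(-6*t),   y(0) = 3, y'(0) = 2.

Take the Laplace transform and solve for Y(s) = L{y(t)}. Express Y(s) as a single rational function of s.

Transform both sides with L{·}.
With L{y''} = s^2 Y - s·y(0) - y'(0) and L{y'} = sY - y(0), with y(0) = 3, y'(0) = 2: the LHS transforms to (s^2 + 2*s - 2)Y - (3*s + 8).
The right side is L{e^(-6*t)} = 1/(s + 6).
So (s^2 + 2*s - 2)Y = 1/(s + 6) + (3*s + 8).
Solve for Y(s) and write it as one ratio of polynomials.

Y(s) = (3*s^2 + 26*s + 49)/(s^3 + 8*s^2 + 10*s - 12)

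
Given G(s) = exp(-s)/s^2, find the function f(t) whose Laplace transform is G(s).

The factor e^(-s) signals a time shift by c = 1 (second shifting theorem).
L{t} = 1!/s^2 = 1/s^2, so L^-1{s^(-2)} = t.
Hence the inverse is u(t - 1) times that function evaluated at t - 1.

f(t) = Heaviside(t - 1)*(t - 1)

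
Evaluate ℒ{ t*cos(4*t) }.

(s - 4)*(s + 4)/(s^2 + 16)^2

L{cos(4t)} = s/(s^2 + 16).
Then apply L{t·g(t)} = -d/ds[G(s)] with G(s) = s/(s^2 + 16):
differentiating 1 time and applying the sign gives (s - 4)*(s + 4)/(s^2 + 16)^2.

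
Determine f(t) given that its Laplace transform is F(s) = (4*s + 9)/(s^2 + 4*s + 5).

f(t) = exp(-2*t)*sin(t) + 4*exp(-2*t)*cos(t)

Complete the square in the denominator: s^2 + 4*s + 5 = (s + 2)^2 + 1^2.
Split the numerator to match: 4*s + 9 = 4·(s + 2) + 1·1.
Invert each term: 4·(s + 2)/((s + 2)^2 + 1) ↔ 4e^(-2t)cos(t); 1·1/((s + 2)^2 + 1) ↔ e^(-2t)sin(t).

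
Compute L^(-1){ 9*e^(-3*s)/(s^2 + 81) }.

Heaviside(t - 3)*(sin(9*t - 27))

The factor e^(-3s) signals a time shift by c = 3 (second shifting theorem).
L{sin(9t)} = 9/(s^2 + 81), so L^-1{9/(s^2 + 81)} = sin(9*t).
Hence the inverse is u(t - 3) times that function evaluated at t - 3.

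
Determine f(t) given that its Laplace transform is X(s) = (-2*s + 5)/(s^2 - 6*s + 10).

f(t) = -exp(3*t)*sin(t) - 2*exp(3*t)*cos(t)

Complete the square in the denominator: s^2 - 6*s + 10 = (s - 3)^2 + 1^2.
Split the numerator to match: -2*s + 5 = -2·(s - 3) - 1·1.
Invert each term: -2·(s - 3)/((s - 3)^2 + 1) ↔ -2e^(3t)cos(t); -1·1/((s - 3)^2 + 1) ↔ -e^(3t)sin(t).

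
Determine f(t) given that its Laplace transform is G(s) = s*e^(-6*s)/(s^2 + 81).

The factor e^(-6s) signals a time shift by c = 6 (second shifting theorem).
L{cos(9t)} = s/(s^2 + 81), so L^-1{s/(s^2 + 81)} = cos(9*t).
Hence the inverse is u(t - 6) times that function evaluated at t - 6.

f(t) = Heaviside(t - 6)*(cos(9*t - 54))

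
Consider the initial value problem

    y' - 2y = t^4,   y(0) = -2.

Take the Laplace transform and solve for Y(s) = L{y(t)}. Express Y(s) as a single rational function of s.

Take the Laplace transform of both sides.
The derivative rules (L{y'} = sY - y(0) = sY - (-2)) turn the left side into (s - 2)Y - (-2).
The right side is L{t^4} = 24/s^5.
So (s - 2)Y = 24/s^5 + (-2).
Solve for Y(s) and write it as one ratio of polynomials.

Y(s) = (-2*s^5 + 24)/(s^6 - 2*s^5)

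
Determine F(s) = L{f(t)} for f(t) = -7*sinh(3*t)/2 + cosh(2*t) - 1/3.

F(s) = s/(s^2 - 4) - 21/(2*(s^2 - 9)) - 1/(3*s)

Apply the Laplace transform termwise.
(-7/2)·[L{sinh(3t)} = 3/(s^2 - 9)]; L{-1/3} = (-1/3)/s; L{cosh(2t)} = s/(s^2 - 4).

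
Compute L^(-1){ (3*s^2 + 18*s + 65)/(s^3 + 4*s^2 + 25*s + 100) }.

Factor the denominator: s^3 + 4*s^2 + 25*s + 100 = (s + 4)*(s^2 + 25).
Partial fraction decomposition gives [1/(s + 4)] + [2*s/(s^2 + 25)] + [10/(s^2 + 25)].
Invert each term: 1/(s + 4) ↔ e^(-4t); 2·s/(s^2 + 25) ↔ 2cos(5t); 2·5/(s^2 + 25) ↔ 2sin(5t).

2*sin(5*t) + 2*cos(5*t) + exp(-4*t)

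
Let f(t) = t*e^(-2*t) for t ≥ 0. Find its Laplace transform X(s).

L{e^(-2t)} = 1/(s + 2).
Then apply L{t·g(t)} = -d/ds[G(s)] with G(s) = 1/(s + 2):
differentiating 1 time and applying the sign gives (s + 2)^(-2).

X(s) = (s + 2)^(-2)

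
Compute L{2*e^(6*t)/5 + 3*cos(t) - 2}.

3*s/(s^2 + 1) + 2/(5*(s - 6)) - 2/s

By linearity of the Laplace transform, transform each term separately.
L{-2} = -2/s; (3)·[L{cos(t)} = s/(s^2 + 1)]; (2/5)·[L{e^(6t)} = 1/(s - 6)].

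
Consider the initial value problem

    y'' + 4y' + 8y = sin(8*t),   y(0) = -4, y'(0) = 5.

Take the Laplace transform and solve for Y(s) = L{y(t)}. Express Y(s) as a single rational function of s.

Apply the Laplace transform to the equation.
The derivative rules (L{y''} = s^2 Y - s·y(0) - y'(0) and L{y'} = sY - y(0), with y(0) = -4, y'(0) = 5) turn the left side into (s^2 + 4*s + 8)Y - (-4*s - 11).
The right side is L{sin(8*t)} = 8/(s^2 + 64).
So (s^2 + 4*s + 8)Y = 8/(s^2 + 64) + (-4*s - 11).
Solve for Y(s) and write it as one ratio of polynomials.

Y(s) = (-4*s^3 - 11*s^2 - 256*s - 696)/(s^4 + 4*s^3 + 72*s^2 + 256*s + 512)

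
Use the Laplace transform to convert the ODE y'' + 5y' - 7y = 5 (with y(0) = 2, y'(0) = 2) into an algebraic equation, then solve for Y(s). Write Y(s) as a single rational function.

Y(s) = (2*s^2 + 12*s + 5)/(s^3 + 5*s^2 - 7*s)

Apply the Laplace transform to the equation.
Using L{y''} = s^2 Y - s·y(0) - y'(0) and L{y'} = sY - y(0), with y(0) = 2, y'(0) = 2, the left side becomes (s^2 + 5*s - 7)Y - (2*s + 12).
The right side is L{5} = 5/s.
So (s^2 + 5*s - 7)Y = 5/s + (2*s + 12).
Solve for Y(s) and write it as one ratio of polynomials.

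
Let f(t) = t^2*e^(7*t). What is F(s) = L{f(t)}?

F(s) = 2/(s - 7)^3

L{e^(7t)} = 1/(s - 7).
Then apply L{t^2·g(t)} = (-1)^2 d^2/ds^2[G(s)] with G(s) = 1/(s - 7):
differentiating 2 times and applying the sign gives 2/(s - 7)^3.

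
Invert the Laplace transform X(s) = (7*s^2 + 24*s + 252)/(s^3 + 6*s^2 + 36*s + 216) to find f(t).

Factor the denominator: s^3 + 6*s^2 + 36*s + 216 = (s + 6)*(s^2 + 36).
Partial fraction decomposition gives [5/(s + 6)] + [2*s/(s^2 + 36)] + [12/(s^2 + 36)].
Invert each term: 5/(s + 6) ↔ 5e^(-6t); 2·s/(s^2 + 36) ↔ 2cos(6t); 2·6/(s^2 + 36) ↔ 2sin(6t).

f(t) = 2*sin(6*t) + 2*cos(6*t) + 5*exp(-6*t)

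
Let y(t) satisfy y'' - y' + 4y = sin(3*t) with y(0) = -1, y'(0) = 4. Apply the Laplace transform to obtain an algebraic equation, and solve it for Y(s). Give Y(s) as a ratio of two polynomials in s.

Y(s) = (-s^3 + 5*s^2 - 9*s + 48)/(s^4 - s^3 + 13*s^2 - 9*s + 36)

Apply the Laplace transform to the equation.
The derivative rules (L{y''} = s^2 Y - s·y(0) - y'(0) and L{y'} = sY - y(0), with y(0) = -1, y'(0) = 4) turn the left side into (s^2 - s + 4)Y - (-s + 5).
The right side is L{sin(3*t)} = 3/(s^2 + 9).
So (s^2 - s + 4)Y = 3/(s^2 + 9) + (-s + 5).
Solve for Y(s) and write it as one ratio of polynomials.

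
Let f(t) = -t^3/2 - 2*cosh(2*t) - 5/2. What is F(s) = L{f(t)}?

Apply the Laplace transform termwise.
L{-5/2} = (-5/2)/s; (-1/2)·[L{t^3} = 3!/s^4 = 6/s^4]; (-2)·[L{cosh(2t)} = s/(s^2 - 4)].

F(s) = -2*s/(s^2 - 4) - 5/(2*s) - 3/s^4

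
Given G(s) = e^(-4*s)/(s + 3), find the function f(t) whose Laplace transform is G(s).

The factor e^(-4s) signals a time shift by c = 4 (second shifting theorem).
L{e^(-3t)} = 1/(s + 3), so L^-1{1/(s + 3)} = e^(-3*t).
Hence the inverse is u(t - 4) times that function evaluated at t - 4.

f(t) = Heaviside(t - 4)*(exp(-3*t + 12))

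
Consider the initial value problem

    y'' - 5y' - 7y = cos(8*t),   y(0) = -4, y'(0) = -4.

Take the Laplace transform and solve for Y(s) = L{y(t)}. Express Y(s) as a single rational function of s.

Y(s) = (-4*s^3 + 16*s^2 - 255*s + 1024)/(s^4 - 5*s^3 + 57*s^2 - 320*s - 448)

Apply the Laplace transform to the equation.
With L{y''} = s^2 Y - s·y(0) - y'(0) and L{y'} = sY - y(0), with y(0) = -4, y'(0) = -4: the LHS transforms to (s^2 - 5*s - 7)Y - (-4*s + 16).
The right side is L{cos(8*t)} = s/(s^2 + 64).
So (s^2 - 5*s - 7)Y = s/(s^2 + 64) + (-4*s + 16).
Divide through and combine into a single rational function.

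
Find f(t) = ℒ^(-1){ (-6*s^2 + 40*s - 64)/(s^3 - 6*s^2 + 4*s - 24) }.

Factor the denominator: s^3 - 6*s^2 + 4*s - 24 = (s - 6)*(s^2 + 4).
Partial fraction decomposition gives [-1/(s - 6)] + [-5*s/(s^2 + 4)] + [10/(s^2 + 4)].
Invert each term: -1/(s - 6) ↔ -e^(6t); -5·s/(s^2 + 4) ↔ -5cos(2t); 5·2/(s^2 + 4) ↔ 5sin(2t).

f(t) = -exp(6*t) + 5*sin(2*t) - 5*cos(2*t)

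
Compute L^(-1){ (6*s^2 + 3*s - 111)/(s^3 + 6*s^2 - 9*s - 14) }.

-3*exp(2*t) + 6*exp(-t) + 3*exp(-7*t)

Factor the denominator: s^3 + 6*s^2 - 9*s - 14 = (s - 2)*(s + 1)*(s + 7).
Partial fraction decomposition gives [-3/(s - 2)] + [3/(s + 7)] + [6/(s + 1)].
Invert each term: -3/(s - 2) ↔ -3e^(2t); 3/(s + 7) ↔ 3e^(-7t); 6/(s + 1) ↔ 6e^(-t).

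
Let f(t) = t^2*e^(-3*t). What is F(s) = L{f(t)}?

F(s) = 2/(s + 3)^3

L{e^(-3t)} = 1/(s + 3).
Then apply L{t^2·g(t)} = (-1)^2 d^2/ds^2[G(s)] with G(s) = 1/(s + 3):
differentiating 2 times and applying the sign gives 2/(s + 3)^3.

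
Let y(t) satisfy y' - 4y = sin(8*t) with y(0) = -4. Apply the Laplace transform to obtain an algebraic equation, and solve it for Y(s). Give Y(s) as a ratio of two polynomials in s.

Apply the Laplace transform to the equation.
The derivative rules (L{y'} = sY - y(0) = sY - (-4)) turn the left side into (s - 4)Y - (-4).
The right side is L{sin(8*t)} = 8/(s^2 + 64).
So (s - 4)Y = 8/(s^2 + 64) + (-4).
Isolate Y and clear denominators.

Y(s) = (-4*s^2 - 248)/(s^3 - 4*s^2 + 64*s - 256)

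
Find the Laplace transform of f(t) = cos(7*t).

L{cos(7t)} = s/(s^2 + 49).

s/(s^2 + 49)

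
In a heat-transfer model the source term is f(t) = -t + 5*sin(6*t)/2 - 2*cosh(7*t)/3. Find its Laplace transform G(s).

G(s) = -2*s/(3*(s^2 - 49)) + 15/(s^2 + 36) - 1/s^2

Apply the Laplace transform termwise.
(-2/3)·[L{cosh(7t)} = s/(s^2 - 49)]; (-1)·[L{t} = 1!/s^2 = 1/s^2]; (5/2)·[L{sin(6t)} = 6/(s^2 + 36)].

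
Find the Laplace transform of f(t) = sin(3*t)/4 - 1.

The transform is linear, so treat each term independently.
(1/4)·[L{sin(3t)} = 3/(s^2 + 9)]; L{-1} = -1/s.

3/(4*(s^2 + 9)) - 1/s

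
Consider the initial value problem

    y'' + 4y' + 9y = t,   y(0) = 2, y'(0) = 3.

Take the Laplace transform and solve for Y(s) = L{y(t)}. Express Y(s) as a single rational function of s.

Y(s) = (2*s^3 + 11*s^2 + 1)/(s^4 + 4*s^3 + 9*s^2)

Take the Laplace transform of both sides.
Using L{y''} = s^2 Y - s·y(0) - y'(0) and L{y'} = sY - y(0), with y(0) = 2, y'(0) = 3, the left side becomes (s^2 + 4*s + 9)Y - (2*s + 11).
The right side is L{t} = s^(-2).
So (s^2 + 4*s + 9)Y = s^(-2) + (2*s + 11).
Solve for Y(s) and write it as one ratio of polynomials.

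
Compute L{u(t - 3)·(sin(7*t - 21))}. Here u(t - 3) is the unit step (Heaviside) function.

7*exp(-3*s)/(s^2 + 49)

By the second shifting theorem, L{u(t - c)·g(t - c)} = e^(-cs)·H(s) with c = 3 and H(s) = L{g(t)}.
L{sin(7t)} = 7/(s^2 + 49).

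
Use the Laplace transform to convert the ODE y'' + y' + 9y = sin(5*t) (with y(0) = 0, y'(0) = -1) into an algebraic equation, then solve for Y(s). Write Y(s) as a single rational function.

Y(s) = (-s^2 - 20)/(s^4 + s^3 + 34*s^2 + 25*s + 225)

Apply the Laplace transform to the equation.
With L{y''} = s^2 Y - s·y(0) - y'(0) and L{y'} = sY - y(0), with y(0) = 0, y'(0) = -1: the LHS transforms to (s^2 + s + 9)Y - (-1).
The right side is L{sin(5*t)} = 5/(s^2 + 25).
So (s^2 + s + 9)Y = 5/(s^2 + 25) + (-1).
Solve for Y(s) and write it as one ratio of polynomials.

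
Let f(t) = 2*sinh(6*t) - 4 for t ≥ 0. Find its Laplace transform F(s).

Apply the Laplace transform termwise.
L{-4} = -4/s; (2)·[L{sinh(6t)} = 6/(s^2 - 36)].

F(s) = 12/(s^2 - 36) - 4/s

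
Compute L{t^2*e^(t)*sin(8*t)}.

16*(3*s^2 - 6*s - 61)/(s^2 - 2*s + 65)^3

L{sin(8t)} = 8/(s^2 + 64).
Multiplying by e^(t) shifts s → s - 1, so L{e^(t)*sin(8*t)} = 8/((s - 1)^2 + 64).
Then apply L{t^2·g(t)} = (-1)^2 d^2/ds^2[G(s)] with G(s) = 8/((s - 1)^2 + 64):
differentiating 2 times and applying the sign gives 16*(3*s^2 - 6*s - 61)/(s^2 - 2*s + 65)^3.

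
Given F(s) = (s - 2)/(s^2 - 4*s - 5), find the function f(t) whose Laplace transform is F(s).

Rewrite the denominator: s^2 - 4*s - 5 = (s - 2)^2 - 9.
The form in (s - 2) signals a first-shifting-theorem factor e^(2t).
Since L{cosh(3t)} = s/(s^2 - 9), the inverse is exp(2*t)*cosh(3*t).

f(t) = exp(2*t)*cosh(3*t)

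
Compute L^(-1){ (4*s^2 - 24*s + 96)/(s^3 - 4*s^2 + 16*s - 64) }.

Factor the denominator: s^3 - 4*s^2 + 16*s - 64 = (s - 4)*(s^2 + 16).
Partial fraction decomposition gives [2/(s - 4)] + [2*s/(s^2 + 16)] + [-16/(s^2 + 16)].
Invert each term: 2/(s - 4) ↔ 2e^(4t); 2·s/(s^2 + 16) ↔ 2cos(4t); -4·4/(s^2 + 16) ↔ -4sin(4t).

2*exp(4*t) - 4*sin(4*t) + 2*cos(4*t)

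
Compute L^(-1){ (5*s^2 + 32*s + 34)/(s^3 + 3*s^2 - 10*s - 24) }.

Factor the denominator: s^3 + 3*s^2 - 10*s - 24 = (s - 3)*(s + 2)*(s + 4).
Partial fraction decomposition gives [-1/(s + 4)] + [5/(s - 3)] + [1/(s + 2)].
Invert each term: -1/(s + 4) ↔ -e^(-4t); 5/(s - 3) ↔ 5e^(3t); 1/(s + 2) ↔ e^(-2t).

5*exp(3*t) + exp(-2*t) - exp(-4*t)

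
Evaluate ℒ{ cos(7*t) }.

s/(s^2 + 49)

L{cos(7t)} = s/(s^2 + 49).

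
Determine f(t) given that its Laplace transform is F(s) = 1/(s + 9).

Since L{e^(-9t)} = 1/(s + 9), the inverse is e^(-9*t).

f(t) = exp(-9*t)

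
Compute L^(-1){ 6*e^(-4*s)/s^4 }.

Heaviside(t - 4)*((t - 4)^3)

The factor e^(-4s) signals a time shift by c = 4 (second shifting theorem).
L{t^3} = 3!/s^4 = 6/s^4, so L^-1{6/s^4} = t^3.
Hence the inverse is u(t - 4) times that function evaluated at t - 4.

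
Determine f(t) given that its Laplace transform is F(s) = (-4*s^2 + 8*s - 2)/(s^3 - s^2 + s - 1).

Factor the denominator: s^3 - s^2 + s - 1 = (s - 1)*(s^2 + 1).
Partial fraction decomposition gives [1/(s - 1)] + [-5*s/(s^2 + 1)] + [3/(s^2 + 1)].
Invert each term: 1/(s - 1) ↔ e^(t); -5·s/(s^2 + 1) ↔ -5cos(t); 3·1/(s^2 + 1) ↔ 3sin(t).

f(t) = exp(t) + 3*sin(t) - 5*cos(t)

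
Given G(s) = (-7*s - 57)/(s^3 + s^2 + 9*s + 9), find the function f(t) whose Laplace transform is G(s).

f(t) = -4*sin(3*t) + 5*cos(3*t) - 5*exp(-t)

Factor the denominator: s^3 + s^2 + 9*s + 9 = (s + 1)*(s^2 + 9).
Partial fraction decomposition gives [-5/(s + 1)] + [5*s/(s^2 + 9)] + [-12/(s^2 + 9)].
Invert each term: -5/(s + 1) ↔ -5e^(-t); 5·s/(s^2 + 9) ↔ 5cos(3t); -4·3/(s^2 + 9) ↔ -4sin(3t).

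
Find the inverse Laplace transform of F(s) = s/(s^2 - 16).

Since L{cosh(4t)} = s/(s^2 - 16), the inverse is cosh(4*t).

cosh(4*t)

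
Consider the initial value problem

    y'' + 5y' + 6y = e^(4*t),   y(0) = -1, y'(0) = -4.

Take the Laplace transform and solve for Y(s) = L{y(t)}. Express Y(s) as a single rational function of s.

Laplace-transform each side.
Using L{y''} = s^2 Y - s·y(0) - y'(0) and L{y'} = sY - y(0), with y(0) = -1, y'(0) = -4, the left side becomes (s^2 + 5*s + 6)Y - (-s - 9).
The right side is L{e^(4*t)} = 1/(s - 4).
So (s^2 + 5*s + 6)Y = 1/(s - 4) + (-s - 9).
Divide through and combine into a single rational function.

Y(s) = (-s^2 - 5*s + 37)/(s^3 + s^2 - 14*s - 24)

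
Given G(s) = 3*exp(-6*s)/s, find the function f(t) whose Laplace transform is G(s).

The factor e^(-6s) signals a time shift by c = 6 (second shifting theorem).
L{3} = 3/s, so L^-1{3/s} = 3.
Hence the inverse is u(t - 6) times that function evaluated at t - 6.

f(t) = Heaviside(t - 6)*(3)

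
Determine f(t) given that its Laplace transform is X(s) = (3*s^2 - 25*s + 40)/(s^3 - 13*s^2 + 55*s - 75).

Factor the denominator: s^3 - 13*s^2 + 55*s - 75 = (s - 5)^2*(s - 3).
Partial fraction decomposition gives [5/(s - 5)] + [-5/(s - 5)^2] + [-2/(s - 3)].
Invert each term: 5/(s - 5) ↔ 5e^(5t); -5/(s - 5)^2 ↔ -5t·e^(5t); -2/(s - 3) ↔ -2e^(3t).

f(t) = -5*t*exp(5*t) + 5*exp(5*t) - 2*exp(3*t)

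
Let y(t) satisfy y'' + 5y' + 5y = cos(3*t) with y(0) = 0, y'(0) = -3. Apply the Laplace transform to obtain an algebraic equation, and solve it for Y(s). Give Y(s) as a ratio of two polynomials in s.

Transform both sides with L{·}.
With L{y''} = s^2 Y - s·y(0) - y'(0) and L{y'} = sY - y(0), with y(0) = 0, y'(0) = -3: the LHS transforms to (s^2 + 5*s + 5)Y - (-3).
The right side is L{cos(3*t)} = s/(s^2 + 9).
So (s^2 + 5*s + 5)Y = s/(s^2 + 9) + (-3).
Solve for Y(s) and write it as one ratio of polynomials.

Y(s) = (-3*s^2 + s - 27)/(s^4 + 5*s^3 + 14*s^2 + 45*s + 45)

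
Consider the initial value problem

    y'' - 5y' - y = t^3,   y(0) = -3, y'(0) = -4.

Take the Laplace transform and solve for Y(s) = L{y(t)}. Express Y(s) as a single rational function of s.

Laplace-transform each side.
The derivative rules (L{y''} = s^2 Y - s·y(0) - y'(0) and L{y'} = sY - y(0), with y(0) = -3, y'(0) = -4) turn the left side into (s^2 - 5*s - 1)Y - (-3*s + 11).
The right side is L{t^3} = 6/s^4.
So (s^2 - 5*s - 1)Y = 6/s^4 + (-3*s + 11).
Solve for Y(s) and write it as one ratio of polynomials.

Y(s) = (-3*s^5 + 11*s^4 + 6)/(s^6 - 5*s^5 - s^4)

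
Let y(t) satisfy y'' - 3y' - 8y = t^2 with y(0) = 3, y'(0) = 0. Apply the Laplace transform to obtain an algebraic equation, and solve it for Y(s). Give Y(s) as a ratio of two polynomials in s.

Take the Laplace transform of both sides.
With L{y''} = s^2 Y - s·y(0) - y'(0) and L{y'} = sY - y(0), with y(0) = 3, y'(0) = 0: the LHS transforms to (s^2 - 3*s - 8)Y - (3*s - 9).
The right side is L{t^2} = 2/s^3.
So (s^2 - 3*s - 8)Y = 2/s^3 + (3*s - 9).
Isolate Y and clear denominators.

Y(s) = (3*s^4 - 9*s^3 + 2)/(s^5 - 3*s^4 - 8*s^3)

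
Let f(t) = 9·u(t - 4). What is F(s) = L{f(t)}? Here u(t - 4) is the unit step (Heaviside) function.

F(s) = 9*exp(-4*s)/s

By the second shifting theorem, L{u(t - c)·g(t - c)} = e^(-cs)·G(s) with c = 4 and G(s) = L{g(t)}.
L{9} = 9/s.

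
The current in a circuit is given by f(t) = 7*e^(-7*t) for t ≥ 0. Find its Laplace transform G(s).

G(s) = 7/(s + 7)

L{7} = 7/s.
By the first shifting theorem, multiplying by e^(-7t) replaces s with s + 7.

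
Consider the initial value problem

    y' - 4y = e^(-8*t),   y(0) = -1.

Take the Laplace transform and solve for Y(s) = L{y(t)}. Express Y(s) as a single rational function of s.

Transform both sides with L{·}.
The derivative rules (L{y'} = sY - y(0) = sY - (-1)) turn the left side into (s - 4)Y - (-1).
The right side is L{e^(-8*t)} = 1/(s + 8).
So (s - 4)Y = 1/(s + 8) + (-1).
Isolate Y and clear denominators.

Y(s) = (-s - 7)/(s^2 + 4*s - 32)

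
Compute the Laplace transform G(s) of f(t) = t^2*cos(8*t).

L{cos(8t)} = s/(s^2 + 64).
Then apply L{t^2·g(t)} = (-1)^2 d^2/ds^2[H(s)] with H(s) = s/(s^2 + 64):
differentiating 2 times and applying the sign gives 2*s*(s^2 - 192)/(s^2 + 64)^3.

G(s) = 2*s*(s^2 - 192)/(s^2 + 64)^3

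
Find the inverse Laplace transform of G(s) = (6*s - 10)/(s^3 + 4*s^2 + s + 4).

Factor the denominator: s^3 + 4*s^2 + s + 4 = (s + 4)*(s^2 + 1).
Partial fraction decomposition gives [-2/(s + 4)] + [2*s/(s^2 + 1)] + [-2/(s^2 + 1)].
Invert each term: -2/(s + 4) ↔ -2e^(-4t); 2·s/(s^2 + 1) ↔ 2cos(t); -2·1/(s^2 + 1) ↔ -2sin(t).

-2*sin(t) + 2*cos(t) - 2*exp(-4*t)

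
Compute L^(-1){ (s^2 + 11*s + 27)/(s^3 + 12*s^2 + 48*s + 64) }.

Factor the denominator: s^3 + 12*s^2 + 48*s + 64 = (s + 4)^3.
Partial fraction decomposition gives [1/(s + 4)] + [3/(s + 4)^2] + [-1/(s + 4)^3].
Invert each term: 1/(s + 4) ↔ e^(-4t); 3/(s + 4)^2 ↔ 3t·e^(-4t); -1/(s + 4)^3 ↔ (-1/2)t^2·e^(-4t).

-t^2*exp(-4*t)/2 + 3*t*exp(-4*t) + exp(-4*t)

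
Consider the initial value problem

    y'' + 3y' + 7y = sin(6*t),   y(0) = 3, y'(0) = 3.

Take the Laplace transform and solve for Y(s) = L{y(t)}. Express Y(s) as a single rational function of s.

Laplace-transform each side.
The derivative rules (L{y''} = s^2 Y - s·y(0) - y'(0) and L{y'} = sY - y(0), with y(0) = 3, y'(0) = 3) turn the left side into (s^2 + 3*s + 7)Y - (3*s + 12).
The right side is L{sin(6*t)} = 6/(s^2 + 36).
So (s^2 + 3*s + 7)Y = 6/(s^2 + 36) + (3*s + 12).
Divide through and combine into a single rational function.

Y(s) = (3*s^3 + 12*s^2 + 108*s + 438)/(s^4 + 3*s^3 + 43*s^2 + 108*s + 252)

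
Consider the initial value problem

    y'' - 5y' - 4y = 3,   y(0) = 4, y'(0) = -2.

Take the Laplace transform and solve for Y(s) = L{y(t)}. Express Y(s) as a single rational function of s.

Y(s) = (4*s^2 - 22*s + 3)/(s^3 - 5*s^2 - 4*s)

Transform both sides with L{·}.
Using L{y''} = s^2 Y - s·y(0) - y'(0) and L{y'} = sY - y(0), with y(0) = 4, y'(0) = -2, the left side becomes (s^2 - 5*s - 4)Y - (4*s - 22).
The right side is L{3} = 3/s.
So (s^2 - 5*s - 4)Y = 3/s + (4*s - 22).
Divide through and combine into a single rational function.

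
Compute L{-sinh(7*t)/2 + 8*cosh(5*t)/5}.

8*s/(5*(s^2 - 25)) - 7/(2*(s^2 - 49))

The transform is linear, so treat each term independently.
(8/5)·[L{cosh(5t)} = s/(s^2 - 25)]; (-1/2)·[L{sinh(7t)} = 7/(s^2 - 49)].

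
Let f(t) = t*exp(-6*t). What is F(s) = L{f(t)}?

F(s) = (s + 6)^(-2)

L{e^(-6t)} = 1/(s + 6).
Then apply L{t·g(t)} = -d/ds[G(s)] with G(s) = 1/(s + 6):
differentiating 1 time and applying the sign gives (s + 6)^(-2).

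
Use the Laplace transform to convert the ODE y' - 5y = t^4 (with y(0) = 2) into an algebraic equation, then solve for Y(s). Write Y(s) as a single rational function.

Take the Laplace transform of both sides.
Using L{y'} = sY - y(0) = sY - 2, the left side becomes (s - 5)Y - (2).
The right side is L{t^4} = 24/s^5.
So (s - 5)Y = 24/s^5 + (2).
Divide through and combine into a single rational function.

Y(s) = (2*s^5 + 24)/(s^6 - 5*s^5)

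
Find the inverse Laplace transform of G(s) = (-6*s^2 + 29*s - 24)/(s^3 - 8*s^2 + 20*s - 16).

Factor the denominator: s^3 - 8*s^2 + 20*s - 16 = (s - 4)*(s - 2)^2.
Partial fraction decomposition gives [-5/(s - 2)] + [-5/(s - 2)^2] + [-1/(s - 4)].
Invert each term: -5/(s - 2) ↔ -5e^(2t); -5/(s - 2)^2 ↔ -5t·e^(2t); -1/(s - 4) ↔ -e^(4t).

-5*t*exp(2*t) - exp(4*t) - 5*exp(2*t)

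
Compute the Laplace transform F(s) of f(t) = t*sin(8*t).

F(s) = 16*s/(s^2 + 64)^2

L{sin(8t)} = 8/(s^2 + 64).
Then apply L{t·g(t)} = -d/ds[G(s)] with G(s) = 8/(s^2 + 64):
differentiating 1 time and applying the sign gives 16*s/(s^2 + 64)^2.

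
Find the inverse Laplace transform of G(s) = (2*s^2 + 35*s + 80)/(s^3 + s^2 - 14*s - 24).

Factor the denominator: s^3 + s^2 - 14*s - 24 = (s - 4)*(s + 2)*(s + 3).
Partial fraction decomposition gives [-3/(s + 2)] + [-1/(s + 3)] + [6/(s - 4)].
Invert each term: -3/(s + 2) ↔ -3e^(-2t); -1/(s + 3) ↔ -e^(-3t); 6/(s - 4) ↔ 6e^(4t).

6*exp(4*t) - 3*exp(-2*t) - exp(-3*t)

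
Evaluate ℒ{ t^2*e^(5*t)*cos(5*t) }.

2*(s - 5)*(s^2 - 10*s - 50)/(s^2 - 10*s + 50)^3

L{cos(5t)} = s/(s^2 + 25).
Multiplying by e^(5t) shifts s → s - 5, so L{e^(5*t)*cos(5*t)} = (s - 5)/((s - 5)^2 + 25).
Then apply L{t^2·g(t)} = (-1)^2 d^2/ds^2[G(s)] with G(s) = (s - 5)/((s - 5)^2 + 25):
differentiating 2 times and applying the sign gives 2*(s - 5)*(s^2 - 10*s - 50)/(s^2 - 10*s + 50)^3.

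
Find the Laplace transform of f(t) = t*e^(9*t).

(s - 9)^(-2)

L{e^(9t)} = 1/(s - 9).
Then apply L{t·g(t)} = -d/ds[G(s)] with G(s) = 1/(s - 9):
differentiating 1 time and applying the sign gives (s - 9)^(-2).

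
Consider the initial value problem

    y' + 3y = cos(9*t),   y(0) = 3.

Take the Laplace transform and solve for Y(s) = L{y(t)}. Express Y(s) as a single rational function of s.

Apply the Laplace transform to the equation.
Using L{y'} = sY - y(0) = sY - 3, the left side becomes (s + 3)Y - (3).
The right side is L{cos(9*t)} = s/(s^2 + 81).
So (s + 3)Y = s/(s^2 + 81) + (3).
Divide through and combine into a single rational function.

Y(s) = (3*s^2 + s + 243)/(s^3 + 3*s^2 + 81*s + 243)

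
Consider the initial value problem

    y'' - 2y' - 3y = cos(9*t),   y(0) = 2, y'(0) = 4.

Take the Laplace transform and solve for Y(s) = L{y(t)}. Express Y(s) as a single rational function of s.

Y(s) = (2*s^3 + 163*s)/(s^4 - 2*s^3 + 78*s^2 - 162*s - 243)

Apply the Laplace transform to the equation.
Using L{y''} = s^2 Y - s·y(0) - y'(0) and L{y'} = sY - y(0), with y(0) = 2, y'(0) = 4, the left side becomes (s^2 - 2*s - 3)Y - (2*s).
The right side is L{cos(9*t)} = s/(s^2 + 81).
So (s^2 - 2*s - 3)Y = s/(s^2 + 81) + (2*s).
Isolate Y and clear denominators.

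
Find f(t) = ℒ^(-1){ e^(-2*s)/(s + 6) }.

f(t) = Heaviside(t - 2)*(exp(-6*t + 12))

The factor e^(-2s) signals a time shift by c = 2 (second shifting theorem).
L{e^(-6t)} = 1/(s + 6), so L^-1{1/(s + 6)} = e^(-6*t).
Hence the inverse is u(t - 2) times that function evaluated at t - 2.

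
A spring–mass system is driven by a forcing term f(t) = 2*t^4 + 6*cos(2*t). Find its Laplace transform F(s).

The transform is linear, so treat each term independently.
(6)·[L{cos(2t)} = s/(s^2 + 4)]; (2)·[L{t^4} = 4!/s^5 = 24/s^5].

F(s) = 6*s/(s^2 + 4) + 48/s^5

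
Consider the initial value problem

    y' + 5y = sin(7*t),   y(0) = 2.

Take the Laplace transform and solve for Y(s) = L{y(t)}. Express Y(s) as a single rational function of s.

Take the Laplace transform of both sides.
With L{y'} = sY - y(0) = sY - 2: the LHS transforms to (s + 5)Y - (2).
The right side is L{sin(7*t)} = 7/(s^2 + 49).
So (s + 5)Y = 7/(s^2 + 49) + (2).
Solve for Y(s) and write it as one ratio of polynomials.

Y(s) = (2*s^2 + 105)/(s^3 + 5*s^2 + 49*s + 245)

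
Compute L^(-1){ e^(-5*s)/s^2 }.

The factor e^(-5s) signals a time shift by c = 5 (second shifting theorem).
L{t} = 1!/s^2 = 1/s^2, so L^-1{s^(-2)} = t.
Hence the inverse is u(t - 5) times that function evaluated at t - 5.

Heaviside(t - 5)*(t - 5)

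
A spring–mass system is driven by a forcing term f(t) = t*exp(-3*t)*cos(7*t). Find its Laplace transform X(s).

L{cos(7t)} = s/(s^2 + 49).
Multiplying by e^(-3t) shifts s → s + 3, so L{exp(-3*t)*cos(7*t)} = (s + 3)/((s + 3)^2 + 49).
Then apply L{t·g(t)} = -d/ds[G(s)] with G(s) = (s + 3)/((s + 3)^2 + 49):
differentiating 1 time and applying the sign gives (s - 4)*(s + 10)/(s^2 + 6*s + 58)^2.

X(s) = (s - 4)*(s + 10)/(s^2 + 6*s + 58)^2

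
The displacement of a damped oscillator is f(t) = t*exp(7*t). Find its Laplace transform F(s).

L{e^(7t)} = 1/(s - 7).
Then apply L{t·g(t)} = -d/ds[G(s)] with G(s) = 1/(s - 7):
differentiating 1 time and applying the sign gives (s - 7)^(-2).

F(s) = (s - 7)^(-2)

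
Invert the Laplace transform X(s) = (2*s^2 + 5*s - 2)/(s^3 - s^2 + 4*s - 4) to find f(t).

f(t) = exp(t) + 3*sin(2*t) + cos(2*t)

Factor the denominator: s^3 - s^2 + 4*s - 4 = (s - 1)*(s^2 + 4).
Partial fraction decomposition gives [1/(s - 1)] + [s/(s^2 + 4)] + [6/(s^2 + 4)].
Invert each term: 1/(s - 1) ↔ e^(t); 1·s/(s^2 + 4) ↔ cos(2t); 3·2/(s^2 + 4) ↔ 3sin(2t).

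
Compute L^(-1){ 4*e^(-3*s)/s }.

Heaviside(t - 3)*(4)

The factor e^(-3s) signals a time shift by c = 3 (second shifting theorem).
L{4} = 4/s, so L^-1{4/s} = 4.
Hence the inverse is u(t - 3) times that function evaluated at t - 3.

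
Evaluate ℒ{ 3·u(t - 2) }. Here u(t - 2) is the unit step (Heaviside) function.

3*exp(-2*s)/s

By the second shifting theorem, L{u(t - c)·g(t - c)} = e^(-cs)·H(s) with c = 2 and H(s) = L{g(t)}.
L{3} = 3/s.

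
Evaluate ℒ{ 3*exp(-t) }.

L{3} = 3/s.
By the first shifting theorem, multiplying by e^(-t) replaces s with s + 1.

3/(s + 1)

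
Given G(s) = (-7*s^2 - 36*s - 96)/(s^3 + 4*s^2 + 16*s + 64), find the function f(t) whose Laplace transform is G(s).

Factor the denominator: s^3 + 4*s^2 + 16*s + 64 = (s + 4)*(s^2 + 16).
Partial fraction decomposition gives [-2/(s + 4)] + [-5*s/(s^2 + 16)] + [-16/(s^2 + 16)].
Invert each term: -2/(s + 4) ↔ -2e^(-4t); -5·s/(s^2 + 16) ↔ -5cos(4t); -4·4/(s^2 + 16) ↔ -4sin(4t).

f(t) = -4*sin(4*t) - 5*cos(4*t) - 2*exp(-4*t)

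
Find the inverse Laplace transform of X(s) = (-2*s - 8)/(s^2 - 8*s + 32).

-4*exp(4*t)*sin(4*t) - 2*exp(4*t)*cos(4*t)

Complete the square in the denominator: s^2 - 8*s + 32 = (s - 4)^2 + 4^2.
Split the numerator to match: -2*s - 8 = -2·(s - 4) - 4·4.
Invert each term: -2·(s - 4)/((s - 4)^2 + 16) ↔ -2e^(4t)cos(4t); -4·4/((s - 4)^2 + 16) ↔ -4e^(4t)sin(4t).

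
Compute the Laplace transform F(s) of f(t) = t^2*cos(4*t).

L{cos(4t)} = s/(s^2 + 16).
Then apply L{t^2·g(t)} = (-1)^2 d^2/ds^2[G(s)] with G(s) = s/(s^2 + 16):
differentiating 2 times and applying the sign gives 2*s*(s^2 - 48)/(s^2 + 16)^3.

F(s) = 2*s*(s^2 - 48)/(s^2 + 16)^3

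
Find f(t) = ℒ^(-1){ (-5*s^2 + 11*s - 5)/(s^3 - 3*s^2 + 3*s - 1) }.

f(t) = t^2*exp(t)/2 + t*exp(t) - 5*exp(t)

Factor the denominator: s^3 - 3*s^2 + 3*s - 1 = (s - 1)^3.
Partial fraction decomposition gives [-5/(s - 1)] + [(s - 1)^(-2)] + [(s - 1)^(-3)].
Invert each term: -5/(s - 1) ↔ -5e^(t); 1/(s - 1)^2 ↔ t·e^(t); 1/(s - 1)^3 ↔ (1/2)t^2·e^(t).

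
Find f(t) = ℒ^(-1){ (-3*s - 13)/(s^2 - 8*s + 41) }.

Complete the square in the denominator: s^2 - 8*s + 41 = (s - 4)^2 + 5^2.
Split the numerator to match: -3*s - 13 = -3·(s - 4) - 5·5.
Invert each term: -3·(s - 4)/((s - 4)^2 + 25) ↔ -3e^(4t)cos(5t); -5·5/((s - 4)^2 + 25) ↔ -5e^(4t)sin(5t).

f(t) = -5*exp(4*t)*sin(5*t) - 3*exp(4*t)*cos(5*t)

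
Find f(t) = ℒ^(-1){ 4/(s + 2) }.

f(t) = 4*exp(-2*t)

Since L{e^(-2t)} = 1/(s + 2), the inverse is e^(-2*t), scaled by 4.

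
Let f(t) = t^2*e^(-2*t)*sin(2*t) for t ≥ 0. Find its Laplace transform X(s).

X(s) = 4*(3*s^2 + 12*s + 8)/(s^2 + 4*s + 8)^3

L{sin(2t)} = 2/(s^2 + 4).
Multiplying by e^(-2t) shifts s → s + 2, so L{e^(-2*t)*sin(2*t)} = 2/((s + 2)^2 + 4).
Then apply L{t^2·g(t)} = (-1)^2 d^2/ds^2[G(s)] with G(s) = 2/((s + 2)^2 + 4):
differentiating 2 times and applying the sign gives 4*(3*s^2 + 12*s + 8)/(s^2 + 4*s + 8)^3.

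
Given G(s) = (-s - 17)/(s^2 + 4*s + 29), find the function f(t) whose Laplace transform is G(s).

Complete the square in the denominator: s^2 + 4*s + 29 = (s + 2)^2 + 5^2.
Split the numerator to match: -s - 17 = -1·(s + 2) - 3·5.
Invert each term: -1·(s + 2)/((s + 2)^2 + 25) ↔ -e^(-2t)cos(5t); -3·5/((s + 2)^2 + 25) ↔ -3e^(-2t)sin(5t).

f(t) = -3*exp(-2*t)*sin(5*t) - exp(-2*t)*cos(5*t)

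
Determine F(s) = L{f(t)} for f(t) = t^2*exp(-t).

F(s) = 2/(s + 1)^3

L{e^(-t)} = 1/(s + 1).
Then apply L{t^2·g(t)} = (-1)^2 d^2/ds^2[G(s)] with G(s) = 1/(s + 1):
differentiating 2 times and applying the sign gives 2/(s + 1)^3.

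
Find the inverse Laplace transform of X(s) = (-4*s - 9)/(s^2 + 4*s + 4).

Factor the denominator: s^2 + 4*s + 4 = (s + 2)^2.
Partial fraction decomposition gives [-4/(s + 2)] + [-1/(s + 2)^2].
Invert each term: -4/(s + 2) ↔ -4e^(-2t); -1/(s + 2)^2 ↔ -t·e^(-2t).

-t*exp(-2*t) - 4*exp(-2*t)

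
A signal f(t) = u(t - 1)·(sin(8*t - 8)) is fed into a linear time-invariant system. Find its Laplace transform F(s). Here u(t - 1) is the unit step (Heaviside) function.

By the second shifting theorem, L{u(t - c)·g(t - c)} = e^(-cs)·G(s) with c = 1 and G(s) = L{g(t)}.
L{sin(8t)} = 8/(s^2 + 64).

F(s) = 8*exp(-s)/(s^2 + 64)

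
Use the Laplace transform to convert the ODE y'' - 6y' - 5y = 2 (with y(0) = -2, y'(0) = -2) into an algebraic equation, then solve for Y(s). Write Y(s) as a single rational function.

Take the Laplace transform of both sides.
The derivative rules (L{y''} = s^2 Y - s·y(0) - y'(0) and L{y'} = sY - y(0), with y(0) = -2, y'(0) = -2) turn the left side into (s^2 - 6*s - 5)Y - (-2*s + 10).
The right side is L{2} = 2/s.
So (s^2 - 6*s - 5)Y = 2/s + (-2*s + 10).
Isolate Y and clear denominators.

Y(s) = (-2*s^2 + 10*s + 2)/(s^3 - 6*s^2 - 5*s)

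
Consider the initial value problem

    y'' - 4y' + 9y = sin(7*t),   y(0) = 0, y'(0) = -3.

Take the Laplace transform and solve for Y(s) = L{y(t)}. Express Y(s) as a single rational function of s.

Apply the Laplace transform to the equation.
The derivative rules (L{y''} = s^2 Y - s·y(0) - y'(0) and L{y'} = sY - y(0), with y(0) = 0, y'(0) = -3) turn the left side into (s^2 - 4*s + 9)Y - (-3).
The right side is L{sin(7*t)} = 7/(s^2 + 49).
So (s^2 - 4*s + 9)Y = 7/(s^2 + 49) + (-3).
Divide through and combine into a single rational function.

Y(s) = (-3*s^2 - 140)/(s^4 - 4*s^3 + 58*s^2 - 196*s + 441)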